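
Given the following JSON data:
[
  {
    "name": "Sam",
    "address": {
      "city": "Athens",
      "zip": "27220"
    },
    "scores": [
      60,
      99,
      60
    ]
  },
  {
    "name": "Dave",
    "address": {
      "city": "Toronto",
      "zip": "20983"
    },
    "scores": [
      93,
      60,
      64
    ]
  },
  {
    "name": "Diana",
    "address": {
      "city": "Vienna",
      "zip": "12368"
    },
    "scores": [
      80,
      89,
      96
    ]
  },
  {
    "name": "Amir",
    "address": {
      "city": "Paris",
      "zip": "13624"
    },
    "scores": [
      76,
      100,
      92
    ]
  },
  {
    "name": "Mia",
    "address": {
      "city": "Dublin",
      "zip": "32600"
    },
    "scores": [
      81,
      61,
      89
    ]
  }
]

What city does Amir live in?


Path: records[3].address.city
Value: Paris

ANSWER: Paris


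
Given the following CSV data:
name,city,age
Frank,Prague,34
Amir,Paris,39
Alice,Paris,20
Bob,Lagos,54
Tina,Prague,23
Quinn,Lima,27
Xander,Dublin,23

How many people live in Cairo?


Scanning city column for 'Cairo':
Total matches: 0

ANSWER: 0


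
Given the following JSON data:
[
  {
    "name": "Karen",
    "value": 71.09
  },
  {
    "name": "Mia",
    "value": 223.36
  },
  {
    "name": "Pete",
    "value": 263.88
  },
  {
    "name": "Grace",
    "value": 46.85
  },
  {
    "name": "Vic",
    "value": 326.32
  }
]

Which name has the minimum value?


Comparing values:
  Karen: 71.09
  Mia: 223.36
  Pete: 263.88
  Grace: 46.85
  Vic: 326.32
Minimum: Grace (46.85)

ANSWER: Grace


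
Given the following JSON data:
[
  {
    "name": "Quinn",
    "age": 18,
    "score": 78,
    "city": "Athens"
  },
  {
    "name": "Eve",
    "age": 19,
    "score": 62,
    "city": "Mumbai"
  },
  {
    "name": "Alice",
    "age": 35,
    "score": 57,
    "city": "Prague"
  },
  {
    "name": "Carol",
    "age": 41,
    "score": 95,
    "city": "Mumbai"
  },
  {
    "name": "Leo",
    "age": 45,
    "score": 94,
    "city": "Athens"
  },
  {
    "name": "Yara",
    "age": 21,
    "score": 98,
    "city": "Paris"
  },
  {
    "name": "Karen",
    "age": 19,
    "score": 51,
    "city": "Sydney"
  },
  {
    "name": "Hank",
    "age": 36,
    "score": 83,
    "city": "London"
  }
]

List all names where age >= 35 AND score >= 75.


Checking both conditions:
  Quinn (age=18, score=78) -> no
  Eve (age=19, score=62) -> no
  Alice (age=35, score=57) -> no
  Carol (age=41, score=95) -> YES
  Leo (age=45, score=94) -> YES
  Yara (age=21, score=98) -> no
  Karen (age=19, score=51) -> no
  Hank (age=36, score=83) -> YES


ANSWER: Carol, Leo, Hank


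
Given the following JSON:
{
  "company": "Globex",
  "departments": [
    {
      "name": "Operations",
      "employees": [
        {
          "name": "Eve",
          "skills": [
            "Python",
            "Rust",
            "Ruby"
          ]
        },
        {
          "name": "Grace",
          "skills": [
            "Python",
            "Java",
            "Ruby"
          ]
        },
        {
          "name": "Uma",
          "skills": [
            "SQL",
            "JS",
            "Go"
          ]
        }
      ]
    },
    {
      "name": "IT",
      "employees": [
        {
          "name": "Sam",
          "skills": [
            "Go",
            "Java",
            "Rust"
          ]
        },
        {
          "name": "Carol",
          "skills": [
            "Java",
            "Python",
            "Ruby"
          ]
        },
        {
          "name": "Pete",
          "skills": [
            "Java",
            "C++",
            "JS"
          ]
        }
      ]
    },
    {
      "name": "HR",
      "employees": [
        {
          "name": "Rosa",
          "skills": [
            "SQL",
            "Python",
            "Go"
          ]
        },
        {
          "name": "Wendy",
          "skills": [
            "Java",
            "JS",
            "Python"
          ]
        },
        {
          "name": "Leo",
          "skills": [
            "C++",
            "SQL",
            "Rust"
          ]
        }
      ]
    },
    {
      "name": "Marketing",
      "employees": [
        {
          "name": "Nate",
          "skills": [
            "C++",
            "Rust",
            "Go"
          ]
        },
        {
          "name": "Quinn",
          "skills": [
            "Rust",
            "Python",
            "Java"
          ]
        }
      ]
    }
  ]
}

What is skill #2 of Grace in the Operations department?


Path: departments[0].employees[1].skills[1]
Value: Java

ANSWER: Java


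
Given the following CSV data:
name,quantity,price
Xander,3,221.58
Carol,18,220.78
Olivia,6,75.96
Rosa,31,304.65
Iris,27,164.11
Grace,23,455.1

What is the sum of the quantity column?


Values in 'quantity' column:
  Row 1: 3
  Row 2: 18
  Row 3: 6
  Row 4: 31
  Row 5: 27
  Row 6: 23
Sum = 3 + 18 + 6 + 31 + 27 + 23 = 108

ANSWER: 108


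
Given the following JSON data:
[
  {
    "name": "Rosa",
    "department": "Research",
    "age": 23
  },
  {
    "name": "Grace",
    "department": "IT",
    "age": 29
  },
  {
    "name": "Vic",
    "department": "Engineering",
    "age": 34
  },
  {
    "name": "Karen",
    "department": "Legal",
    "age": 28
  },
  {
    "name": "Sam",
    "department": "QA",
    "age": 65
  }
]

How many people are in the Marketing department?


Scanning records for department = Marketing
  No matches found
Count: 0

ANSWER: 0


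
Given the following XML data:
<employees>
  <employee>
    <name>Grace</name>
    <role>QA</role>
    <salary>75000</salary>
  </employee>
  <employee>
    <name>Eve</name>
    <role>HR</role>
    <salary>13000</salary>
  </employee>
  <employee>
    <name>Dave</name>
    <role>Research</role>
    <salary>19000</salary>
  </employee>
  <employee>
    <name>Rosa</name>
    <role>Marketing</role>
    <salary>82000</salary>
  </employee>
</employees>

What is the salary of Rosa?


Searching for <employee> with <name>Rosa</name>
Found at position 4
<salary>82000</salary>

ANSWER: 82000


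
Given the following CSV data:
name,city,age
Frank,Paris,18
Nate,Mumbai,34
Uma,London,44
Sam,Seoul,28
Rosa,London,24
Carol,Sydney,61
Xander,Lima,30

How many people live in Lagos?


Scanning city column for 'Lagos':
Total matches: 0

ANSWER: 0


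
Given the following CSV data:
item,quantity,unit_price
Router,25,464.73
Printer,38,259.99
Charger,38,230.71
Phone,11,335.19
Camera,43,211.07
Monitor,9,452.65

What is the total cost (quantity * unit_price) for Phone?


Row: Phone
quantity = 11
unit_price = 335.19
total = 11 * 335.19 = 3687.09

ANSWER: 3687.09


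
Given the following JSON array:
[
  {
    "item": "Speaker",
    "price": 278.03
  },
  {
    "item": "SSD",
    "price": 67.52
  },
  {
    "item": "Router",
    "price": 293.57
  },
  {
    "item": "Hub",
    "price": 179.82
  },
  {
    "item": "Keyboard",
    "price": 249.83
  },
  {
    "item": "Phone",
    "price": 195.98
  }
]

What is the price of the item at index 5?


Array index 5 -> Phone
price = 195.98

ANSWER: 195.98


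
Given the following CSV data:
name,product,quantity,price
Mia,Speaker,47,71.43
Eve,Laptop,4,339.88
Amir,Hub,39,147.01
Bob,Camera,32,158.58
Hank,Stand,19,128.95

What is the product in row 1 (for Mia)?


Row 1: Mia
Column 'product' = Speaker

ANSWER: Speaker


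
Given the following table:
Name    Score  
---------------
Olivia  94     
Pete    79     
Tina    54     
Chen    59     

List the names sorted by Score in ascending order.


Sorting by Score (ascending):
  Tina: 54
  Chen: 59
  Pete: 79
  Olivia: 94


ANSWER: Tina, Chen, Pete, Olivia


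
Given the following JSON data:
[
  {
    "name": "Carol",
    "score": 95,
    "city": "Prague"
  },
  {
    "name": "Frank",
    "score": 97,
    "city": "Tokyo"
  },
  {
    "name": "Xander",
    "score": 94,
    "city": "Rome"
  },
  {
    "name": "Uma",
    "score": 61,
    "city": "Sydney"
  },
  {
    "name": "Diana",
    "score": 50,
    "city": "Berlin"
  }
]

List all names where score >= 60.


Filtering records where score >= 60:
  Carol (score=95) -> YES
  Frank (score=97) -> YES
  Xander (score=94) -> YES
  Uma (score=61) -> YES
  Diana (score=50) -> no


ANSWER: Carol, Frank, Xander, Uma


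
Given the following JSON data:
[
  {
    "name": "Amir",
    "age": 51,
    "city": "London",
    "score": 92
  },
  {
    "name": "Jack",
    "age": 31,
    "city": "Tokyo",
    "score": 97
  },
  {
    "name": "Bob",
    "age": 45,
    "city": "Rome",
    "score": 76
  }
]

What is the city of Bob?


Looking up record where name = Bob
Record index: 2
Field 'city' = Rome

ANSWER: Rome


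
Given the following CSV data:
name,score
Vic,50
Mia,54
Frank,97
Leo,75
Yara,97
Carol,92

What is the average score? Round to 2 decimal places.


Scores: 50, 54, 97, 75, 97, 92
Sum = 465
Count = 6
Average = 465 / 6 = 77.50

ANSWER: 77.50


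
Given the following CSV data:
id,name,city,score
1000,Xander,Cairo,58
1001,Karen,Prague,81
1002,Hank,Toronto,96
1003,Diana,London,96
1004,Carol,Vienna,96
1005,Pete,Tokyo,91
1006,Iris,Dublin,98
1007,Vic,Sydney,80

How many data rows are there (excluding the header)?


Counting rows (excluding header):
Header: id,name,city,score
Data rows: 8

ANSWER: 8


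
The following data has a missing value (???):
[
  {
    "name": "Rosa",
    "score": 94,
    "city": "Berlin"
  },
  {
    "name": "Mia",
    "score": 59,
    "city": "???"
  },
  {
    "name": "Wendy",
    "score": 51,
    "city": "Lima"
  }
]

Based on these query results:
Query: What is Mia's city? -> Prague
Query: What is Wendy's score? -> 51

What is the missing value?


The missing value is Mia's city
From query: Mia's city = Prague

ANSWER: Prague


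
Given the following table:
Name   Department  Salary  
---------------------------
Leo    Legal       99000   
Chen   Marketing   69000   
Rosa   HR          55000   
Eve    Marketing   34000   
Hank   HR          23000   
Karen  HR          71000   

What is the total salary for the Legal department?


Legal department members:
  Leo: 99000
Total = 99000 = 99000

ANSWER: 99000


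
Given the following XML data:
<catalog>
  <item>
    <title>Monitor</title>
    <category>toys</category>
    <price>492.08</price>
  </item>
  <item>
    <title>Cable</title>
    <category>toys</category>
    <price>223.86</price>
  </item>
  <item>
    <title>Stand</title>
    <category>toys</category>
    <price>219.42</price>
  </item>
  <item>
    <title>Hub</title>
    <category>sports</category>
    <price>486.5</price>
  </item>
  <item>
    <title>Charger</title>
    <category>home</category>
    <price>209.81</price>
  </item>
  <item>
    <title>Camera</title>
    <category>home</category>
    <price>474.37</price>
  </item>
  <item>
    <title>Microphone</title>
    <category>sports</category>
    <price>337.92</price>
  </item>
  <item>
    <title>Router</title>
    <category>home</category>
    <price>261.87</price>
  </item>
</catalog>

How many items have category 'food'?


Scanning <item> elements for <category>food</category>:
Count: 0

ANSWER: 0


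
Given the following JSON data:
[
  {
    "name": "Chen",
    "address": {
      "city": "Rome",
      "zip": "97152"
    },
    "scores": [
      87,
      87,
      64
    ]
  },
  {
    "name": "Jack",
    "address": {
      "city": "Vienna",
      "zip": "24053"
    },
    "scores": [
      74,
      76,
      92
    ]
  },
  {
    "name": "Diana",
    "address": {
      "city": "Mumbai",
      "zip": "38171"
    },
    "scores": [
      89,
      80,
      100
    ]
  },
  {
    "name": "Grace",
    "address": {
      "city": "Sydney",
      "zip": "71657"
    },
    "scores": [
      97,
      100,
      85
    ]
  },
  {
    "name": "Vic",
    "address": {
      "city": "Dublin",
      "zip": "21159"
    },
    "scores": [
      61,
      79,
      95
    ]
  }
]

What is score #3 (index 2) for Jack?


Path: records[1].scores[2]
Value: 92

ANSWER: 92


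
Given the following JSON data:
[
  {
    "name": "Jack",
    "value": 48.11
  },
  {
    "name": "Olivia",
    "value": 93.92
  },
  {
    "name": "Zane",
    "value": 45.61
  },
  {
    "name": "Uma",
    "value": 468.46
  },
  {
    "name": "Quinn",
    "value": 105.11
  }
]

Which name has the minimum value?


Comparing values:
  Jack: 48.11
  Olivia: 93.92
  Zane: 45.61
  Uma: 468.46
  Quinn: 105.11
Minimum: Zane (45.61)

ANSWER: Zane


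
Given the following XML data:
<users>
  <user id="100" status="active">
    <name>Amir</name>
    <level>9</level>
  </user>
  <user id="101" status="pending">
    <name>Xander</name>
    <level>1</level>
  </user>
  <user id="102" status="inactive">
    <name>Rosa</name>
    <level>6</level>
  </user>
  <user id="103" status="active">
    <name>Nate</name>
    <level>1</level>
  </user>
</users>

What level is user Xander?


Finding user: Xander
<level>1</level>

ANSWER: 1


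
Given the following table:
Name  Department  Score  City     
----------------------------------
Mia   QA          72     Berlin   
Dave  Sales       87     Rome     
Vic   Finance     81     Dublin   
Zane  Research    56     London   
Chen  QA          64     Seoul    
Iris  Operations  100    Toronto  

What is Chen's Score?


Row 5: Chen
Score = 64

ANSWER: 64


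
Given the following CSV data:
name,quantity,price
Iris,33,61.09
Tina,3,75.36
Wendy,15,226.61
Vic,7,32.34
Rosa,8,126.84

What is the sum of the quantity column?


Values in 'quantity' column:
  Row 1: 33
  Row 2: 3
  Row 3: 15
  Row 4: 7
  Row 5: 8
Sum = 33 + 3 + 15 + 7 + 8 = 66

ANSWER: 66


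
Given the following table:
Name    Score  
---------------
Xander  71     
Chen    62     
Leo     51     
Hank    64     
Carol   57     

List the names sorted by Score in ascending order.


Sorting by Score (ascending):
  Leo: 51
  Carol: 57
  Chen: 62
  Hank: 64
  Xander: 71


ANSWER: Leo, Carol, Chen, Hank, Xander


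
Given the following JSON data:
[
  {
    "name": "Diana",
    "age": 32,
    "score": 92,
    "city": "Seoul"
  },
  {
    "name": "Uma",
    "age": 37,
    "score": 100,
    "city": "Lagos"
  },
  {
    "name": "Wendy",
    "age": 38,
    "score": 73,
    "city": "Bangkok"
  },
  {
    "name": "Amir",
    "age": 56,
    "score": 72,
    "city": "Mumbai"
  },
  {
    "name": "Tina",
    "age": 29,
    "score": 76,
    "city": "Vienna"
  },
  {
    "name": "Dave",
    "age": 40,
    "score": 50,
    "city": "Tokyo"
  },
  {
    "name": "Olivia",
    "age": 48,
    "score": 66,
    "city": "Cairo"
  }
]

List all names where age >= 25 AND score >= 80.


Checking both conditions:
  Diana (age=32, score=92) -> YES
  Uma (age=37, score=100) -> YES
  Wendy (age=38, score=73) -> no
  Amir (age=56, score=72) -> no
  Tina (age=29, score=76) -> no
  Dave (age=40, score=50) -> no
  Olivia (age=48, score=66) -> no


ANSWER: Diana, Uma


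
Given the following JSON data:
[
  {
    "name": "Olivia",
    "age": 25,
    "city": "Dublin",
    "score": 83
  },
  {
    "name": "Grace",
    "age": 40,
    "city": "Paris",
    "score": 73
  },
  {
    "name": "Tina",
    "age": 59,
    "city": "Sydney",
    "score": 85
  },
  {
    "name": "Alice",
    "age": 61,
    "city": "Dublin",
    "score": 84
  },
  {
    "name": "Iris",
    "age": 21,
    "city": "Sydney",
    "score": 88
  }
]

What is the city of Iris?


Looking up record where name = Iris
Record index: 4
Field 'city' = Sydney

ANSWER: Sydney


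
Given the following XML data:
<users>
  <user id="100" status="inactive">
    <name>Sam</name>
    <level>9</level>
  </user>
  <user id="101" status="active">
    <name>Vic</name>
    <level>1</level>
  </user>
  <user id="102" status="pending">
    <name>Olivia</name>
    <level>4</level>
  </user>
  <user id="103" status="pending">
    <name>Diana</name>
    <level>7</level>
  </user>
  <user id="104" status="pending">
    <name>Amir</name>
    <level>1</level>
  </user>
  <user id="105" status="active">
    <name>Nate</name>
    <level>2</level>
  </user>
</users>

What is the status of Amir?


Finding user with name = Amir
user id="104" status="pending"

ANSWER: pending


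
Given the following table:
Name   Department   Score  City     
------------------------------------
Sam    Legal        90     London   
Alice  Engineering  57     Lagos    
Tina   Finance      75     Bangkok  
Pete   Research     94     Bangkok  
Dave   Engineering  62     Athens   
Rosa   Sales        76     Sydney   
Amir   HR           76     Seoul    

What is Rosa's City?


Row 6: Rosa
City = Sydney

ANSWER: Sydney


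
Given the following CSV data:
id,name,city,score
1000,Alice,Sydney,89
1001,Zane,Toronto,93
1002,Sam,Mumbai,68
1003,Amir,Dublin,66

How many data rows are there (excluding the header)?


Counting rows (excluding header):
Header: id,name,city,score
Data rows: 4

ANSWER: 4


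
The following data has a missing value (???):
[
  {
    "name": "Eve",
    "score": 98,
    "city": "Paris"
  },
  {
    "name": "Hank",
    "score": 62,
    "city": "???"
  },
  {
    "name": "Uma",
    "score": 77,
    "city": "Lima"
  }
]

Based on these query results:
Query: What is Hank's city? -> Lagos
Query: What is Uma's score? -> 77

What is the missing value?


The missing value is Hank's city
From query: Hank's city = Lagos

ANSWER: Lagos


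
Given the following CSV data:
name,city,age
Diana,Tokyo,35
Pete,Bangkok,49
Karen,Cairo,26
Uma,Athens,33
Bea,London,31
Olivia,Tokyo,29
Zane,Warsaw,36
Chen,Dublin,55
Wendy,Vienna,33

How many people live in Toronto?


Scanning city column for 'Toronto':
Total matches: 0

ANSWER: 0


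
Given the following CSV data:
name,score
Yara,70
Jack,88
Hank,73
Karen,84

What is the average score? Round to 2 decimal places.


Scores: 70, 88, 73, 84
Sum = 315
Count = 4
Average = 315 / 4 = 78.75

ANSWER: 78.75


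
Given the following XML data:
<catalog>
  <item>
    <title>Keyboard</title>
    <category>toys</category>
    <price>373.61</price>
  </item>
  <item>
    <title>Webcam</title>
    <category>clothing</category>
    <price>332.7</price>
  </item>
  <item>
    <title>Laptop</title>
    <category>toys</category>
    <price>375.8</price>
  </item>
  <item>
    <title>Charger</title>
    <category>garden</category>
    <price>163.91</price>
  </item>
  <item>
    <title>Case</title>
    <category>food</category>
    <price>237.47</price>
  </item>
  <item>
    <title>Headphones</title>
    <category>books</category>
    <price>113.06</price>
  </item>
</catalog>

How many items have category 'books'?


Scanning <item> elements for <category>books</category>:
  Item 6: Headphones -> MATCH
Count: 1

ANSWER: 1


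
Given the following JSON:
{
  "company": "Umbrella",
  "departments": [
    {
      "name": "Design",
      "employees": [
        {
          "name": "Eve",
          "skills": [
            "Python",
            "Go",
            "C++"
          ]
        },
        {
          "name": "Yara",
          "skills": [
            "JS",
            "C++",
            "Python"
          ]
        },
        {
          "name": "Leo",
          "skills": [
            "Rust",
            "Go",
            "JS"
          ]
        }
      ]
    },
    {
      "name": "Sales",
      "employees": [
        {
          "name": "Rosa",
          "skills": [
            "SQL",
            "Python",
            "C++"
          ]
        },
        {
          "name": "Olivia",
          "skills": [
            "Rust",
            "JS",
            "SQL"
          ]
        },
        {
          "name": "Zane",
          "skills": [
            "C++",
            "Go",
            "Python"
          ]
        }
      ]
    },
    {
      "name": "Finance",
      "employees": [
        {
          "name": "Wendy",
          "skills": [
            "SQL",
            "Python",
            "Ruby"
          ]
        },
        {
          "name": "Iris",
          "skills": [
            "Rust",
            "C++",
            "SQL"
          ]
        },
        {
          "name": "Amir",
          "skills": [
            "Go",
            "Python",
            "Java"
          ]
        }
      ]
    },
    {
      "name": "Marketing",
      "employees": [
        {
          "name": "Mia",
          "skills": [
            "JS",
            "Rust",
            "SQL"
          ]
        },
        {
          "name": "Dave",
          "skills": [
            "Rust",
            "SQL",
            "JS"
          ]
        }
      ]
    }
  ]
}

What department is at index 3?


Path: departments[3].name
Value: Marketing

ANSWER: Marketing


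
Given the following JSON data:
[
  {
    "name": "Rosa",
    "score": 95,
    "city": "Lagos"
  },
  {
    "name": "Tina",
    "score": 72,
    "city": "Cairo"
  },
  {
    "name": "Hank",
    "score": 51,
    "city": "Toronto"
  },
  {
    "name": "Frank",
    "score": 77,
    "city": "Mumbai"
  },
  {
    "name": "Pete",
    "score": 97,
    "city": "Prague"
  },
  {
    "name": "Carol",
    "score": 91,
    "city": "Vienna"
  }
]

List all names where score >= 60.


Filtering records where score >= 60:
  Rosa (score=95) -> YES
  Tina (score=72) -> YES
  Hank (score=51) -> no
  Frank (score=77) -> YES
  Pete (score=97) -> YES
  Carol (score=91) -> YES


ANSWER: Rosa, Tina, Frank, Pete, Carol


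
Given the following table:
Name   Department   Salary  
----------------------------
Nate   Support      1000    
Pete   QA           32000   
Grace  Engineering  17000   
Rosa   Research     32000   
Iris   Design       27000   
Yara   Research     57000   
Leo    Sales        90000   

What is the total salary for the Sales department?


Sales department members:
  Leo: 90000
Total = 90000 = 90000

ANSWER: 90000


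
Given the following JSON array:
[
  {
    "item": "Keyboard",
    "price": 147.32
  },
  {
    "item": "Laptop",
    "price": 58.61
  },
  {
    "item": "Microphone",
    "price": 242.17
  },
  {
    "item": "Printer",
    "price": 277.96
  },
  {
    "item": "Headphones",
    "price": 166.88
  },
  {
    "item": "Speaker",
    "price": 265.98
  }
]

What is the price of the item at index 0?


Array index 0 -> Keyboard
price = 147.32

ANSWER: 147.32


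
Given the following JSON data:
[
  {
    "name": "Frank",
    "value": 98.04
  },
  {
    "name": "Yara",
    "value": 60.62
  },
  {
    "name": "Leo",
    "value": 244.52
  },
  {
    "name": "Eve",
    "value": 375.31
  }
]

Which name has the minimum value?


Comparing values:
  Frank: 98.04
  Yara: 60.62
  Leo: 244.52
  Eve: 375.31
Minimum: Yara (60.62)

ANSWER: Yara


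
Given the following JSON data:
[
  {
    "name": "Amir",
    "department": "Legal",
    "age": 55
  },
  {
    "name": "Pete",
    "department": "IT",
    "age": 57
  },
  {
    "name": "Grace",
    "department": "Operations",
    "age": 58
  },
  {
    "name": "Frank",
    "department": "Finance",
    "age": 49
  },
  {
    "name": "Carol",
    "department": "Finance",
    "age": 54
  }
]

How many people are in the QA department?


Scanning records for department = QA
  No matches found
Count: 0

ANSWER: 0


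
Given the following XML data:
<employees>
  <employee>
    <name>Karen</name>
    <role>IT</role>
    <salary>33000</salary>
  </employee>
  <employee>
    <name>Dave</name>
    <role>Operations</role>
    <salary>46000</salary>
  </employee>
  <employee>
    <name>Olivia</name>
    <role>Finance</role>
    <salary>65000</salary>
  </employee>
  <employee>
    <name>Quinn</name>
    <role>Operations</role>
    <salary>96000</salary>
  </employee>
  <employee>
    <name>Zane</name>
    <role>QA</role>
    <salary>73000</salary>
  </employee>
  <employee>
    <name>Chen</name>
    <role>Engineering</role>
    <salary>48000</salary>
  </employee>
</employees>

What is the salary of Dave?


Searching for <employee> with <name>Dave</name>
Found at position 2
<salary>46000</salary>

ANSWER: 46000


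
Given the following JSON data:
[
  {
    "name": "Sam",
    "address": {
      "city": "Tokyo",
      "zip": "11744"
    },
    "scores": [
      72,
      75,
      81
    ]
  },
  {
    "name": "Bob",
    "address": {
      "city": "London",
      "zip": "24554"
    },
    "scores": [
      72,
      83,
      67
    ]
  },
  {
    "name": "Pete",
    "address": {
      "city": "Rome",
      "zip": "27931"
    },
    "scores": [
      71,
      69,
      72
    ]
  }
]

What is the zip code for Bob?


Path: records[1].address.zip
Value: 24554

ANSWER: 24554


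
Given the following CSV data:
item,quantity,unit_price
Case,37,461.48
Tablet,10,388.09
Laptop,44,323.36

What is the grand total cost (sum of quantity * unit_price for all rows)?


Computing row totals:
  Case: 37 * 461.48 = 17074.76
  Tablet: 10 * 388.09 = 3880.9
  Laptop: 44 * 323.36 = 14227.84
Grand total = 17074.76 + 3880.9 + 14227.84 = 35183.5

ANSWER: 35183.5


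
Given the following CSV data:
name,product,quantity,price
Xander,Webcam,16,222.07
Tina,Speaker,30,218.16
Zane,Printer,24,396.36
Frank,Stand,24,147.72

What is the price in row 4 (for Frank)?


Row 4: Frank
Column 'price' = 147.72

ANSWER: 147.72


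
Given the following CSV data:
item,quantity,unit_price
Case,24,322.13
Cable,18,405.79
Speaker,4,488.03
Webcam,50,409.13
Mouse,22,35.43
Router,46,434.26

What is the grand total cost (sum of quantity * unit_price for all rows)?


Computing row totals:
  Case: 24 * 322.13 = 7731.12
  Cable: 18 * 405.79 = 7304.22
  Speaker: 4 * 488.03 = 1952.12
  Webcam: 50 * 409.13 = 20456.5
  Mouse: 22 * 35.43 = 779.46
  Router: 46 * 434.26 = 19975.96
Grand total = 7731.12 + 7304.22 + 1952.12 + 20456.5 + 779.46 + 19975.96 = 58199.38

ANSWER: 58199.38


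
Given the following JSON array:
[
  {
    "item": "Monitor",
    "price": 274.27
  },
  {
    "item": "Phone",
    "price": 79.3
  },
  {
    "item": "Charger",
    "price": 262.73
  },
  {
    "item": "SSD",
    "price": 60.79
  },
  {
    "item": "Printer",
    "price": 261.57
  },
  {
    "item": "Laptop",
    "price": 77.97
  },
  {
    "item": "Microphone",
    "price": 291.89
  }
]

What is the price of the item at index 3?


Array index 3 -> SSD
price = 60.79

ANSWER: 60.79


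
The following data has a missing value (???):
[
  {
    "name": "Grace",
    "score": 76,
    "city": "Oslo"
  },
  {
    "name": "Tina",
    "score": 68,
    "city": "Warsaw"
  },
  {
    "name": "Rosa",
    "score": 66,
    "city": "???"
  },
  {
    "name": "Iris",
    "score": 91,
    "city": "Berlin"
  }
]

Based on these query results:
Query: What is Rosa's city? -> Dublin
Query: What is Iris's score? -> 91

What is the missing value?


The missing value is Rosa's city
From query: Rosa's city = Dublin

ANSWER: Dublin


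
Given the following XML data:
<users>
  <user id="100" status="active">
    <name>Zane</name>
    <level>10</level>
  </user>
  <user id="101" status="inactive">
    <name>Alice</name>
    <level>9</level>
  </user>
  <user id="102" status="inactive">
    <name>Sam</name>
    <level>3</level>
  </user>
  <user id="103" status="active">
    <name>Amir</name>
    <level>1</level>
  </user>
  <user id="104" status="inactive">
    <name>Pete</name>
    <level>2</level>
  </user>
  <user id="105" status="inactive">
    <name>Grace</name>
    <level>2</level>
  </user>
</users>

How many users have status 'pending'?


Counting users with status='pending':
Count: 0

ANSWER: 0


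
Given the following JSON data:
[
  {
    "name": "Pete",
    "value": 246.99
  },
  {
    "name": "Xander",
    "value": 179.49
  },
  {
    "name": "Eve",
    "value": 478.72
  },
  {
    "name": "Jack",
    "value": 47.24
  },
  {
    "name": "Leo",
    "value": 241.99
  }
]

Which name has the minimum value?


Comparing values:
  Pete: 246.99
  Xander: 179.49
  Eve: 478.72
  Jack: 47.24
  Leo: 241.99
Minimum: Jack (47.24)

ANSWER: Jack


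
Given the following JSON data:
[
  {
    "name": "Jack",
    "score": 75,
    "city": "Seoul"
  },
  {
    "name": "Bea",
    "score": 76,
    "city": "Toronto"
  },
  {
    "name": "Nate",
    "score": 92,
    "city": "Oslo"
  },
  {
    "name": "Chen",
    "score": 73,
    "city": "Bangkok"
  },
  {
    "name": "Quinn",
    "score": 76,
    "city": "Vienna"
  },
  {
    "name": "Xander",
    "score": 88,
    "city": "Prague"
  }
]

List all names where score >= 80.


Filtering records where score >= 80:
  Jack (score=75) -> no
  Bea (score=76) -> no
  Nate (score=92) -> YES
  Chen (score=73) -> no
  Quinn (score=76) -> no
  Xander (score=88) -> YES


ANSWER: Nate, Xander


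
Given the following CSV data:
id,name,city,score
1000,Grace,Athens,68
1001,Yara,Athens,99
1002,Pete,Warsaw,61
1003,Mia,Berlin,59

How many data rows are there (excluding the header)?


Counting rows (excluding header):
Header: id,name,city,score
Data rows: 4

ANSWER: 4


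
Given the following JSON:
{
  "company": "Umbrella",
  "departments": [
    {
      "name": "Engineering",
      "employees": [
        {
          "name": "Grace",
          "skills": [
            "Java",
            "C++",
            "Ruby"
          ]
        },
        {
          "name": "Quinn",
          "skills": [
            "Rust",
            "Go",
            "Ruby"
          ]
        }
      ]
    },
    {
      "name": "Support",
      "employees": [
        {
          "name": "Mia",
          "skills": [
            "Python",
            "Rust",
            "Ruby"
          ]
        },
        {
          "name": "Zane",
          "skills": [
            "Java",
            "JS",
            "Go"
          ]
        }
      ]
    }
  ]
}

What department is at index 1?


Path: departments[1].name
Value: Support

ANSWER: Support


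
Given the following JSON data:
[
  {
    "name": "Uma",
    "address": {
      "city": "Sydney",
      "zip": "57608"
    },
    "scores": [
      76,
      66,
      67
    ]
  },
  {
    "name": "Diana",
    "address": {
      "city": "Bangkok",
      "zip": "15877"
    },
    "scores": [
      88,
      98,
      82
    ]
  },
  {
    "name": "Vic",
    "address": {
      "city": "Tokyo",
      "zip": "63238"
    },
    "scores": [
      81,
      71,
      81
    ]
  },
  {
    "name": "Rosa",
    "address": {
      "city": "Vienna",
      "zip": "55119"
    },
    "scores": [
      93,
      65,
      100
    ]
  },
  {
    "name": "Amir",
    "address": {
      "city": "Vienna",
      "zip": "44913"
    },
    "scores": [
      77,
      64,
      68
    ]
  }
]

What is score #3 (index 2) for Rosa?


Path: records[3].scores[2]
Value: 100

ANSWER: 100


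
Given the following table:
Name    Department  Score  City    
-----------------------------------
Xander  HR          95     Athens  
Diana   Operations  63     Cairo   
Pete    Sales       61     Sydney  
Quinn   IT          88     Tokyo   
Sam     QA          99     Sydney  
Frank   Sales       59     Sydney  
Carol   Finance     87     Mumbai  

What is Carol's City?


Row 7: Carol
City = Mumbai

ANSWER: Mumbai


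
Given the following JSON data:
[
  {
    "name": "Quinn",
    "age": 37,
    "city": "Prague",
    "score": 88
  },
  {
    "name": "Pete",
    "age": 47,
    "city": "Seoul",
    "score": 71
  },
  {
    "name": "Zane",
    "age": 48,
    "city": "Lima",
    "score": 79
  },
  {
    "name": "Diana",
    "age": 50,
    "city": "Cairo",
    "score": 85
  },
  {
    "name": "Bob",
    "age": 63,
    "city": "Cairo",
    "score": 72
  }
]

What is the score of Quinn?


Looking up record where name = Quinn
Record index: 0
Field 'score' = 88

ANSWER: 88


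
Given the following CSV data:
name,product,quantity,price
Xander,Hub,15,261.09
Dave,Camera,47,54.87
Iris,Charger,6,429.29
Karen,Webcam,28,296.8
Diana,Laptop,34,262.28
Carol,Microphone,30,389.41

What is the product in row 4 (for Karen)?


Row 4: Karen
Column 'product' = Webcam

ANSWER: Webcam


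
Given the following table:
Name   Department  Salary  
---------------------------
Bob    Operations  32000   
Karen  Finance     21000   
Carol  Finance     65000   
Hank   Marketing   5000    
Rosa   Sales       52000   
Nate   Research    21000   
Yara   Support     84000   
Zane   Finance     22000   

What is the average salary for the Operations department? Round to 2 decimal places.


Operations department members:
  Bob: 32000
Sum = 32000
Count = 1
Average = 32000 / 1 = 32000.00

ANSWER: 32000.00


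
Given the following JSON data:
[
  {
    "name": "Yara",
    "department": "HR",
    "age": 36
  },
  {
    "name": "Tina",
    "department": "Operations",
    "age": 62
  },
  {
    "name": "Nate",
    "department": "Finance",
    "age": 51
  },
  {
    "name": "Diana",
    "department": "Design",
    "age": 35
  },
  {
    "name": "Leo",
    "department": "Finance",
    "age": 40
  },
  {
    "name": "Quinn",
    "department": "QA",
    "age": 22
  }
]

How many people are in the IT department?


Scanning records for department = IT
  No matches found
Count: 0

ANSWER: 0


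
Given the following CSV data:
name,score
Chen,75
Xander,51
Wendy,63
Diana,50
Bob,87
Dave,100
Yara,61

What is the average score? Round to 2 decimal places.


Scores: 75, 51, 63, 50, 87, 100, 61
Sum = 487
Count = 7
Average = 487 / 7 = 69.57

ANSWER: 69.57


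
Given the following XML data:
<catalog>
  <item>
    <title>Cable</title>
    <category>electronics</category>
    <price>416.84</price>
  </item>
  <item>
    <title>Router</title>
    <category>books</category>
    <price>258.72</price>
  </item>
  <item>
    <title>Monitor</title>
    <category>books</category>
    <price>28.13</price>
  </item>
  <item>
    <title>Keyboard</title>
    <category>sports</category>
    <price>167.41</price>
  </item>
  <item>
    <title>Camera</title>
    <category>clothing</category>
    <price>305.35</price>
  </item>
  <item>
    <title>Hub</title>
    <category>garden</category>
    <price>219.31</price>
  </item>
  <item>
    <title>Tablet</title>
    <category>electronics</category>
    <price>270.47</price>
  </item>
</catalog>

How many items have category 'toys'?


Scanning <item> elements for <category>toys</category>:
Count: 0

ANSWER: 0


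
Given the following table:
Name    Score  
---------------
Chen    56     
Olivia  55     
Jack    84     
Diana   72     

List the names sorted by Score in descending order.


Sorting by Score (descending):
  Jack: 84
  Diana: 72
  Chen: 56
  Olivia: 55


ANSWER: Jack, Diana, Chen, Olivia


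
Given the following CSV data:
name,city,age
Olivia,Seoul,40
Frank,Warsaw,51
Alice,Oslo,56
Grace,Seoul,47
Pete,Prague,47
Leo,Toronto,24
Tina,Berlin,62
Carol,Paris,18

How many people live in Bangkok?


Scanning city column for 'Bangkok':
Total matches: 0

ANSWER: 0


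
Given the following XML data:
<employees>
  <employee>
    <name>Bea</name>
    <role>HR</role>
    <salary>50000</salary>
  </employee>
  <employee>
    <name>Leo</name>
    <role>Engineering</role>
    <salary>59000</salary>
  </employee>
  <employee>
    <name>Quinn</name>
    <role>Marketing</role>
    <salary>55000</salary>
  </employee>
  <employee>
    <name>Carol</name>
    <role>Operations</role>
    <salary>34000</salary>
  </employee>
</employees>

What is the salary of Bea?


Searching for <employee> with <name>Bea</name>
Found at position 1
<salary>50000</salary>

ANSWER: 50000


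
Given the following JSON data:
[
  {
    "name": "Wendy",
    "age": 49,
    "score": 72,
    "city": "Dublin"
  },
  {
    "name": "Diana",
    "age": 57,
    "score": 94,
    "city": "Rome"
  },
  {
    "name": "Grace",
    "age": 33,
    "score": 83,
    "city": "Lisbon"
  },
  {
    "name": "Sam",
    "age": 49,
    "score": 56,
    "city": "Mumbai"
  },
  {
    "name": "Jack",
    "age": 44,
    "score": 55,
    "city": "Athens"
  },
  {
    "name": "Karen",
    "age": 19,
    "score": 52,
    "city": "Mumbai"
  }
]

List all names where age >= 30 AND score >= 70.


Checking both conditions:
  Wendy (age=49, score=72) -> YES
  Diana (age=57, score=94) -> YES
  Grace (age=33, score=83) -> YES
  Sam (age=49, score=56) -> no
  Jack (age=44, score=55) -> no
  Karen (age=19, score=52) -> no


ANSWER: Wendy, Diana, Grace


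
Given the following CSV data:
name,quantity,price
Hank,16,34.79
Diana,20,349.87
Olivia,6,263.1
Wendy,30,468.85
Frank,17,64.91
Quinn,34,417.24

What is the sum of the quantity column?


Values in 'quantity' column:
  Row 1: 16
  Row 2: 20
  Row 3: 6
  Row 4: 30
  Row 5: 17
  Row 6: 34
Sum = 16 + 20 + 6 + 30 + 17 + 34 = 123

ANSWER: 123


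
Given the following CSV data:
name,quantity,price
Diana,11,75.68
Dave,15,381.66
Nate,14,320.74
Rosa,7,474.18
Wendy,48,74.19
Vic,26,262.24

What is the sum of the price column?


Values in 'price' column:
  Row 1: 75.68
  Row 2: 381.66
  Row 3: 320.74
  Row 4: 474.18
  Row 5: 74.19
  Row 6: 262.24
Sum = 75.68 + 381.66 + 320.74 + 474.18 + 74.19 + 262.24 = 1588.69

ANSWER: 1588.69


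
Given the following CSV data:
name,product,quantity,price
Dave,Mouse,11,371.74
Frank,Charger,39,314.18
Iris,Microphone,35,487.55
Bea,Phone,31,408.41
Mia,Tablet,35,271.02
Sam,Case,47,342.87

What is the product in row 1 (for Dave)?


Row 1: Dave
Column 'product' = Mouse

ANSWER: Mouse


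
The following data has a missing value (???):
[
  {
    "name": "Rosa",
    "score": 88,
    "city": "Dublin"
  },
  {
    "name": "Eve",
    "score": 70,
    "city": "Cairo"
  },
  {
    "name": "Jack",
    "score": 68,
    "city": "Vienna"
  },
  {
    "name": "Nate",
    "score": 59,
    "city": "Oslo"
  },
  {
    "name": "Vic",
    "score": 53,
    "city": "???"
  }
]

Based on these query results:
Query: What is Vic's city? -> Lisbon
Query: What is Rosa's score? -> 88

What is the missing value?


The missing value is Vic's city
From query: Vic's city = Lisbon

ANSWER: Lisbon


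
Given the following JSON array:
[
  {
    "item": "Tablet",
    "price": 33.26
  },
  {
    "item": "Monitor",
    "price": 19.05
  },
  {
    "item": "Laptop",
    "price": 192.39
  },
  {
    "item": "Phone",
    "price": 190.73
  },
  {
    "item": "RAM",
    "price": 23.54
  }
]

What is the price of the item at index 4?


Array index 4 -> RAM
price = 23.54

ANSWER: 23.54


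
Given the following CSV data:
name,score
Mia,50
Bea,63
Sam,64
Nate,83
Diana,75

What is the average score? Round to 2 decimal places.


Scores: 50, 63, 64, 83, 75
Sum = 335
Count = 5
Average = 335 / 5 = 67.00

ANSWER: 67.00


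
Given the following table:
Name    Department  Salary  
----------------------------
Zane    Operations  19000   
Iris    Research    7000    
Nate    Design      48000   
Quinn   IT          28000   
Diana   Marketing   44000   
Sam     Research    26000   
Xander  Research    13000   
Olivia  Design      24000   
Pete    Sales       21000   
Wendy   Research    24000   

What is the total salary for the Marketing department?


Marketing department members:
  Diana: 44000
Total = 44000 = 44000

ANSWER: 44000


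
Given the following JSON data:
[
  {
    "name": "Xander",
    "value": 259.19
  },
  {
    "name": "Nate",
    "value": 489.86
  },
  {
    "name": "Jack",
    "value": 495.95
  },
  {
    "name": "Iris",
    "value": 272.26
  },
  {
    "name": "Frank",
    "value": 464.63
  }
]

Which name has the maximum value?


Comparing values:
  Xander: 259.19
  Nate: 489.86
  Jack: 495.95
  Iris: 272.26
  Frank: 464.63
Maximum: Jack (495.95)

ANSWER: Jack


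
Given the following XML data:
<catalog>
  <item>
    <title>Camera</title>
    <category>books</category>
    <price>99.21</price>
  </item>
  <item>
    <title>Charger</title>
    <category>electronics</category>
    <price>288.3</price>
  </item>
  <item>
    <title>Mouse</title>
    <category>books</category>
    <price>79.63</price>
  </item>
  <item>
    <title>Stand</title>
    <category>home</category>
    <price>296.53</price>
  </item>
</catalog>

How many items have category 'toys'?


Scanning <item> elements for <category>toys</category>:
Count: 0

ANSWER: 0


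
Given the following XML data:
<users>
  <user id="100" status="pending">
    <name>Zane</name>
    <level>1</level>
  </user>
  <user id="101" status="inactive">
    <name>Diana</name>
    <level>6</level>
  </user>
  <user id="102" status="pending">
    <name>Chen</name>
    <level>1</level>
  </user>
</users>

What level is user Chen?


Finding user: Chen
<level>1</level>

ANSWER: 1
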